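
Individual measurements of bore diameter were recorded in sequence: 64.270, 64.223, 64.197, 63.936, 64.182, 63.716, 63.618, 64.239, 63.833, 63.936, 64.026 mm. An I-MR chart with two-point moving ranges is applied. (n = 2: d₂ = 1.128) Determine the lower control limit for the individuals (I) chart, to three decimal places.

63.387

X̄ = (64.270 + 64.223 + 64.197 + 63.936 + 64.182 + 63.716 + 63.618 + 64.239 + 63.833 + 63.936 + 64.026) / 11 = 64.0160
Moving ranges: 0.047, 0.026, 0.261, 0.246, 0.466, 0.098, 0.621, 0.406, 0.103, 0.090; M̄R̄ = 2.3640 / 10 = 0.2364
LCL = X̄ − 3·M̄R̄/d₂ = 64.0160 − 3 × 0.2364 / 1.128 = 63.3873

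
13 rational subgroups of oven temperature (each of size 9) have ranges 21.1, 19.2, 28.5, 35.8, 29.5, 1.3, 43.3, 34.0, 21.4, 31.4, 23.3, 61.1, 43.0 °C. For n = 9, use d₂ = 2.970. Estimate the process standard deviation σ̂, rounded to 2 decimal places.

10.18

R̄ = (21.1 + 19.2 + 28.5 + 35.8 + 29.5 + 1.3 + 43.3 + 34.0 + 21.4 + 31.4 + 23.3 + 61.1 + 43.0) / 13 = 30.2231
σ̂ = R̄ / d₂ = 30.2231 / 2.970 = 10.1761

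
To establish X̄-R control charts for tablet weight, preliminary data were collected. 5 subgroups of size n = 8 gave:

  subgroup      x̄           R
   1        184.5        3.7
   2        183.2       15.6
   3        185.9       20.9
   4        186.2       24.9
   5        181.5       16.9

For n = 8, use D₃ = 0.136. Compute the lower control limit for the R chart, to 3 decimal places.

R̄ = (3.7 + 15.6 + 20.9 + 24.9 + 16.9) / 5 = 82.0000 / 5 = 16.4000
LCL_R = D₃·R̄ = 0.136 × 16.4000 = 2.2304

2.230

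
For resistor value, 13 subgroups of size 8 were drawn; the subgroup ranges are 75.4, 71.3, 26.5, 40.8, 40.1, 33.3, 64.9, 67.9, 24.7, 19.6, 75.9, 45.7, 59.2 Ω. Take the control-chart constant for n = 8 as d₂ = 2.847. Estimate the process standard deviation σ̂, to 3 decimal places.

R̄ = (75.4 + 71.3 + 26.5 + 40.8 + 40.1 + 33.3 + 64.9 + 67.9 + 24.7 + 19.6 + 75.9 + 45.7 + 59.2) / 13 = 49.6385
σ̂ = R̄ / d₂ = 49.6385 / 2.847 = 17.4354

17.435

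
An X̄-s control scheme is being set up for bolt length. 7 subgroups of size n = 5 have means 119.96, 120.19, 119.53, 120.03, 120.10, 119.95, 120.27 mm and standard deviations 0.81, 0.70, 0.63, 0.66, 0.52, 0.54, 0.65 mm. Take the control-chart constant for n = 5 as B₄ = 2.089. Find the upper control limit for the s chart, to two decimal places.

1.35

s̄ = (0.81 + 0.70 + 0.63 + 0.66 + 0.52 + 0.54 + 0.65) / 7 = 0.6443
UCL_s = B₄·s̄ = 2.089 × 0.6443 = 1.3459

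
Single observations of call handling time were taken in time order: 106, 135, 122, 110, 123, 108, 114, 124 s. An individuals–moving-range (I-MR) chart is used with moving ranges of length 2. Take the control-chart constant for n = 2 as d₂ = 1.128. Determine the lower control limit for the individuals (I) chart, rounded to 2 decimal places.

80.52

X̄ = (106 + 135 + 122 + 110 + 123 + 108 + 114 + 124) / 8 = 117.7500
Moving ranges: 29, 13, 12, 13, 15, 6, 10; M̄R̄ = 98.0000 / 7 = 14.0000
LCL = X̄ − 3·M̄R̄/d₂ = 117.7500 − 3 × 14.0000 / 1.128 = 80.5160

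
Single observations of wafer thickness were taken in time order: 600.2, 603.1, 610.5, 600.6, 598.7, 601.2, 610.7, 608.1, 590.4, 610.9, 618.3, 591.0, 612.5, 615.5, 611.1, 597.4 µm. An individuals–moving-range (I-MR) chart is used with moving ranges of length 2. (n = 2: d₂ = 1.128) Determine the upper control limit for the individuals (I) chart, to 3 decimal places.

X̄ = (600.2 + 603.1 + 610.5 + 600.6 + 598.7 + 601.2 + 610.7 + 608.1 + 590.4 + 610.9 + 618.3 + 591.0 + 612.5 + 615.5 + 611.1 + 597.4) / 16 = 605.0125
Moving ranges: 2.9, 7.4, 9.9, 1.9, 2.5, 9.5, 2.6, 17.7, 20.5, 7.4, 27.3, 21.5, 3.0, 4.4, 13.7; M̄R̄ = 152.2000 / 15 = 10.1467
UCL = X̄ + 3·M̄R̄/d₂ = 605.0125 + 3 × 10.1467 / 1.128 = 631.9983

631.998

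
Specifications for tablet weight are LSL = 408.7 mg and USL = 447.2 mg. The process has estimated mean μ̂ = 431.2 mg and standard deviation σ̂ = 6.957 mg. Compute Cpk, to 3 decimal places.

0.767

Cpu = (USL − μ̂) / (3σ̂) = (447.2 − 431.2) / (3 × 6.957) = 0.7666; Cpl = (μ̂ − LSL) / (3σ̂) = (431.2 − 408.7) / (3 × 6.957) = 1.0781; Cpk = min(Cpu, Cpl) = 0.7666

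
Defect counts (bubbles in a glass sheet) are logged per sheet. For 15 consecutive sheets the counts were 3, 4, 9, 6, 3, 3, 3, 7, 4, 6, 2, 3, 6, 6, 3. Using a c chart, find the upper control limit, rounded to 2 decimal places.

c̄ = (3 + 4 + 9 + 6 + 3 + 3 + 3 + 7 + 4 + 6 + 2 + 3 + 6 + 6 + 3) / 15 = 68 / 15 = 4.5333
UCL = c̄ + 3√c̄ = 4.5333 + 3 × √4.5333 = 4.5333 + 3 × 2.1292 = 10.9208

10.92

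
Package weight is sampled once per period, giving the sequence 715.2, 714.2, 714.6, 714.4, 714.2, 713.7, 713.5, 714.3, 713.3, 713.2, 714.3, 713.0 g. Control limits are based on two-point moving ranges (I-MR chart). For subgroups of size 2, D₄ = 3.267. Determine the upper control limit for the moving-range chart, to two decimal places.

2.02

Moving ranges: 1.0, 0.4, 0.2, 0.2, 0.5, 0.2, 0.8, 1.0, 0.1, 1.1, 1.3; M̄R̄ = 6.8000 / 11 = 0.6182
UCL_MR = D₄·M̄R̄ = 3.267 × 0.6182 = 2.0196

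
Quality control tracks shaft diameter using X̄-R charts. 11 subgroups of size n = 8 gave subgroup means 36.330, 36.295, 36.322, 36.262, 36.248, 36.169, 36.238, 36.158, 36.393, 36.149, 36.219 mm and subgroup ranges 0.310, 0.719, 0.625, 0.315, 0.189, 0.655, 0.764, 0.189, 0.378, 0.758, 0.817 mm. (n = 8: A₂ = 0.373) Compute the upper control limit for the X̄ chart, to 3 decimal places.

X̄̄ = (36.330 + 36.295 + 36.322 + 36.262 + 36.248 + 36.169 + 36.238 + 36.158 + 36.393 + 36.149 + 36.219) / 11 = 398.7830 / 11 = 36.2530
R̄ = (0.310 + 0.719 + 0.625 + 0.315 + 0.189 + 0.655 + 0.764 + 0.189 + 0.378 + 0.758 + 0.817) / 11 = 5.7190 / 11 = 0.5199
UCL = X̄̄ + A₂·R̄ = 36.2530 + 0.373 × 0.5199 = 36.4469

36.447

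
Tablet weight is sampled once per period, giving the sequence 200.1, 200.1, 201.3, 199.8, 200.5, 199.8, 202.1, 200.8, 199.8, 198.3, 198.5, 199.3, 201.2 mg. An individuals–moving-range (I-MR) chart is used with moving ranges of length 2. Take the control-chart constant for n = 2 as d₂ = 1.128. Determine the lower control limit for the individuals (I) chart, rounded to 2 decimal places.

197.22

X̄ = (200.1 + 200.1 + 201.3 + 199.8 + 200.5 + 199.8 + 202.1 + 200.8 + 199.8 + 198.3 + 198.5 + 199.3 + 201.2) / 13 = 200.1231
Moving ranges: 0.0, 1.2, 1.5, 0.7, 0.7, 2.3, 1.3, 1.0, 1.5, 0.2, 0.8, 1.9; M̄R̄ = 13.1000 / 12 = 1.0917
LCL = X̄ − 3·M̄R̄/d₂ = 200.1231 − 3 × 1.0917 / 1.128 = 197.2197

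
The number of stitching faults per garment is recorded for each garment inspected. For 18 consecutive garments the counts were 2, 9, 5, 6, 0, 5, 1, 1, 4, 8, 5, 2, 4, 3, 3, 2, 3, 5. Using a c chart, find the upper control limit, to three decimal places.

9.609

c̄ = (2 + 9 + 5 + 6 + 0 + 5 + 1 + 1 + 4 + 8 + 5 + 2 + 4 + 3 + 3 + 2 + 3 + 5) / 18 = 68 / 18 = 3.7778
UCL = c̄ + 3√c̄ = 3.7778 + 3 × √3.7778 = 3.7778 + 3 × 1.9437 = 9.6087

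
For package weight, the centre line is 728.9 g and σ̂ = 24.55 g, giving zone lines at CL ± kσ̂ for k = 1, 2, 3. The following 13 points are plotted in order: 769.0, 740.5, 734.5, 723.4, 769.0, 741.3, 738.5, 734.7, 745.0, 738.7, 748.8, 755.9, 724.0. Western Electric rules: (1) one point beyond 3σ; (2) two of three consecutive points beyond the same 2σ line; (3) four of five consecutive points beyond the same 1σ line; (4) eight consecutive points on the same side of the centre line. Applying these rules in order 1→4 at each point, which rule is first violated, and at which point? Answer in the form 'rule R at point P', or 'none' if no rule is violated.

Zone of each point (C = within 1σ̂, B = 1σ̂–2σ̂, A = 2σ̂–3σ̂, * = beyond 3σ̂; sign = side of CL): 1:+B, 2:+C, 3:+C, 4:-C, 5:+B, 6:+C, 7:+C, 8:+C, 9:+C, 10:+C, 11:+C, 12:+B, 13:-C
Rule 4 (eight consecutive points on the same side of the centre line) is satisfied at point 12.

rule 4 at point 12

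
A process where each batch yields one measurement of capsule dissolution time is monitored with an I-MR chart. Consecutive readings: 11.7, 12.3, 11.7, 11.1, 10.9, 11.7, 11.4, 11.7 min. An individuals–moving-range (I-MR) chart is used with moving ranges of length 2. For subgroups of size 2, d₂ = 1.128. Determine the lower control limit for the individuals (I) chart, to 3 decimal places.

10.271

X̄ = (11.7 + 12.3 + 11.7 + 11.1 + 10.9 + 11.7 + 11.4 + 11.7) / 8 = 11.5625
Moving ranges: 0.6, 0.6, 0.6, 0.2, 0.8, 0.3, 0.3; M̄R̄ = 3.4000 / 7 = 0.4857
LCL = X̄ − 3·M̄R̄/d₂ = 11.5625 − 3 × 0.4857 / 1.128 = 10.2707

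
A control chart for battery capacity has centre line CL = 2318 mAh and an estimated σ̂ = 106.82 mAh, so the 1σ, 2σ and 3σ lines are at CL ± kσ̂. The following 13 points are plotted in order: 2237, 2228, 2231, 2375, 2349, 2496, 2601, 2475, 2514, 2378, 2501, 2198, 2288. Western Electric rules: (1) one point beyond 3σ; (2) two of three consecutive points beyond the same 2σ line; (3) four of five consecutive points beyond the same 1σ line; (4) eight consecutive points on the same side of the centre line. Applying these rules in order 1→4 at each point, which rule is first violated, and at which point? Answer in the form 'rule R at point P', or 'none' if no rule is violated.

Zone of each point (C = within 1σ̂, B = 1σ̂–2σ̂, A = 2σ̂–3σ̂, * = beyond 3σ̂; sign = side of CL): 1:-C, 2:-C, 3:-C, 4:+C, 5:+C, 6:+B, 7:+A, 8:+B, 9:+B, 10:+C, 11:+B, 12:-B, 13:-C
Rule 3 (four of five consecutive points beyond the same 1σ limit) is satisfied at point 9.

rule 3 at point 9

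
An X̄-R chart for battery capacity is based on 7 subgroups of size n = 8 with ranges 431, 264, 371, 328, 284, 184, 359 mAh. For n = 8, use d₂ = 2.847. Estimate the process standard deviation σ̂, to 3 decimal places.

111.446

R̄ = (431 + 264 + 371 + 328 + 284 + 184 + 359) / 7 = 317.2857
σ̂ = R̄ / d₂ = 317.2857 / 2.847 = 111.4456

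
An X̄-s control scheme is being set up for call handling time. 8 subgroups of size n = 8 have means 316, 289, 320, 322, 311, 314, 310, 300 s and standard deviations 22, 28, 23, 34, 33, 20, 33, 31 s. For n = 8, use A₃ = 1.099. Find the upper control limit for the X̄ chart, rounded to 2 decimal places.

341.02

X̄̄ = (316 + 289 + 320 + 322 + 311 + 314 + 310 + 300) / 8 = 310.2500
s̄ = (22 + 28 + 23 + 34 + 33 + 20 + 33 + 31) / 8 = 28.0000
UCL = X̄̄ + A₃·s̄ = 310.2500 + 1.099 × 28.0000 = 341.0220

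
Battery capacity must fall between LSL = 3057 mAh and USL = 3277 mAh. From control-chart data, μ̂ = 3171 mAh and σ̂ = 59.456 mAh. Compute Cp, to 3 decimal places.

0.617

Cp = (USL − LSL) / (6σ̂) = (3277 − 3057) / (6 × 59.456) = 220.0000 / 356.7360 = 0.6167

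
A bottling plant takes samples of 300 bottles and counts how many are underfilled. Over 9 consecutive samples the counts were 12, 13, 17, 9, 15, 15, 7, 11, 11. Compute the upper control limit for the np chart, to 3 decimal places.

p̄ = Σdᵢ / (k·n) = 110 / (9 × 300) = 0.04074
UCL = np̄ + 3·√(np̄(1−p̄)) = 12.2222 + 3 × √(12.2222×0.95926) = 12.2222 + 3 × 3.4241 = 22.4944

22.494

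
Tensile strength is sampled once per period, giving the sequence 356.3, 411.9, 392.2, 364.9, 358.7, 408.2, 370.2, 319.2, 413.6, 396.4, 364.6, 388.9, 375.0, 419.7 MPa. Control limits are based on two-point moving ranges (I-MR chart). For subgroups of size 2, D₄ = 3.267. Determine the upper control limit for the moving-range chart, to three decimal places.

119.019

Moving ranges: 55.6, 19.7, 27.3, 6.2, 49.5, 38.0, 51.0, 94.4, 17.2, 31.8, 24.3, 13.9, 44.7; M̄R̄ = 473.6000 / 13 = 36.4308
UCL_MR = D₄·M̄R̄ = 3.267 × 36.4308 = 119.0193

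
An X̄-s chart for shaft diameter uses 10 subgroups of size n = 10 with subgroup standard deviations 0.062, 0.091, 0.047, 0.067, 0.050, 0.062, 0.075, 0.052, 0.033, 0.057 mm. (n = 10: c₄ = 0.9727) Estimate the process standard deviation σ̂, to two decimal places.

s̄ = (0.062 + 0.091 + 0.047 + 0.067 + 0.050 + 0.062 + 0.075 + 0.052 + 0.033 + 0.057) / 10 = 0.0596
σ̂ = s̄ / c₄ = 0.0596 / 0.9727 = 0.0613

0.06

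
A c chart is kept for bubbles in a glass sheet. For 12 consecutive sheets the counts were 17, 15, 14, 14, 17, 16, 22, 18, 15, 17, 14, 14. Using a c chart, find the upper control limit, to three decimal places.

28.115

c̄ = (17 + 15 + 14 + 14 + 17 + 16 + 22 + 18 + 15 + 17 + 14 + 14) / 12 = 193 / 12 = 16.0833
UCL = c̄ + 3√c̄ = 16.0833 + 3 × √16.0833 = 16.0833 + 3 × 4.0104 = 28.1145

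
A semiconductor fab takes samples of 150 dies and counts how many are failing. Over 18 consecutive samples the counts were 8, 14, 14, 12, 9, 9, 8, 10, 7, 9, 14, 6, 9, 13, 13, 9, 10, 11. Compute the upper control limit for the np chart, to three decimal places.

p̄ = Σdᵢ / (k·n) = 185 / (18 × 150) = 0.06852
UCL = np̄ + 3·√(np̄(1−p̄)) = 10.2778 + 3 × √(10.2778×0.93148) = 10.2778 + 3 × 3.0941 = 19.5601

19.560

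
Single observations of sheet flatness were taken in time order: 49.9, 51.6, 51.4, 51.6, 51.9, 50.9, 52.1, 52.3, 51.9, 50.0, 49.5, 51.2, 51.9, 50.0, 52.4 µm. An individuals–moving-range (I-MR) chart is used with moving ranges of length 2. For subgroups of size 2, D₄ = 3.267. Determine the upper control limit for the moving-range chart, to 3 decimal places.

3.337

Moving ranges: 1.7, 0.2, 0.2, 0.3, 1.0, 1.2, 0.2, 0.4, 1.9, 0.5, 1.7, 0.7, 1.9, 2.4; M̄R̄ = 14.3000 / 14 = 1.0214
UCL_MR = D₄·M̄R̄ = 3.267 × 1.0214 = 3.3370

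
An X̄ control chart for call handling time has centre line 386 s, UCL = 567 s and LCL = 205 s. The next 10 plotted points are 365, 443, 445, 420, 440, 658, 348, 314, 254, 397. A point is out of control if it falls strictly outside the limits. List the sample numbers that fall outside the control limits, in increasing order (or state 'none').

Compare each point to [205, 567]: sample 6 = 658 > UCL.

6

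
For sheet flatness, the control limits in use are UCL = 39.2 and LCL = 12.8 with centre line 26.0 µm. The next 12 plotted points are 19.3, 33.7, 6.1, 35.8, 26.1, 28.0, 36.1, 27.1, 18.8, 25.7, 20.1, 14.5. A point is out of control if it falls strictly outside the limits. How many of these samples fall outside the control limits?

Compare each point to [12.8, 39.2]: sample 3 = 6.1 < LCL.

1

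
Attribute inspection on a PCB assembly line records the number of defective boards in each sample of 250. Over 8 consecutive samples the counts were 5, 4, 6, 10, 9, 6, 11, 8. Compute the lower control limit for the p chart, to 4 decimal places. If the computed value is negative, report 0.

0.0000

p̄ = Σdᵢ / (k·n) = 59 / (8 × 250) = 0.02950
LCL = p̄ − 3·√(p̄(1−p̄)/n) = 0.02950 − 3 × 0.01070 = -0.00260 → 0 (negative, so LCL = 0)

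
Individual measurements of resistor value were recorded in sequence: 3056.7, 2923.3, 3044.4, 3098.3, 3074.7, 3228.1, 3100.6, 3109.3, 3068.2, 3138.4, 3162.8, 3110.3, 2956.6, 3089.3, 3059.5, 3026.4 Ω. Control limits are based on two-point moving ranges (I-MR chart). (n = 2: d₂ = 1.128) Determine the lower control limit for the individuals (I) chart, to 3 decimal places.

2872.417

X̄ = (3056.7 + 2923.3 + 3044.4 + 3098.3 + 3074.7 + 3228.1 + 3100.6 + 3109.3 + 3068.2 + 3138.4 + 3162.8 + 3110.3 + 2956.6 + 3089.3 + 3059.5 + 3026.4) / 16 = 3077.9313
Moving ranges: 133.4, 121.1, 53.9, 23.6, 153.4, 127.5, 8.7, 41.1, 70.2, 24.4, 52.5, 153.7, 132.7, 29.8, 33.1; M̄R̄ = 1159.1000 / 15 = 77.2733
LCL = X̄ − 3·M̄R̄/d₂ = 3077.9313 − 3 × 77.2733 / 1.128 = 2872.4171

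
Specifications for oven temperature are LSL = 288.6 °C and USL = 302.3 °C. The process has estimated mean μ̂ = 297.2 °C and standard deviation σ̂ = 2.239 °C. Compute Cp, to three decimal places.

Cp = (USL − LSL) / (6σ̂) = (302.3 − 288.6) / (6 × 2.239) = 13.7000 / 13.4340 = 1.0198

1.020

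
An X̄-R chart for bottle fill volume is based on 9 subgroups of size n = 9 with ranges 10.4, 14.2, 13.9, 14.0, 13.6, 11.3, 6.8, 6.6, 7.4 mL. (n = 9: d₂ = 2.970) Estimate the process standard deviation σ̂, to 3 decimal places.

R̄ = (10.4 + 14.2 + 13.9 + 14.0 + 13.6 + 11.3 + 6.8 + 6.6 + 7.4) / 9 = 10.9111
σ̂ = R̄ / d₂ = 10.9111 / 2.970 = 3.6738

3.674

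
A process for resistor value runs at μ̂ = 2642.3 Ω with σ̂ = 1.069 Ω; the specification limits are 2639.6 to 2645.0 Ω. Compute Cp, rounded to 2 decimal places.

Cp = (USL − LSL) / (6σ̂) = (2645.0 − 2639.6) / (6 × 1.069) = 5.4000 / 6.4140 = 0.8419

0.84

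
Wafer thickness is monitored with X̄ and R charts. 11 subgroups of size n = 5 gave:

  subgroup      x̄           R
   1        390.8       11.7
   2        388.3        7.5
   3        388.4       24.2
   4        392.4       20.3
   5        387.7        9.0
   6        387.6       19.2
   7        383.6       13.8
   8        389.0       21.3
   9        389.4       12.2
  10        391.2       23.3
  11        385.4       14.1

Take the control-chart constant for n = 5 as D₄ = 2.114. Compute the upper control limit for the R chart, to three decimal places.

R̄ = (11.7 + 7.5 + 24.2 + 20.3 + 9.0 + 19.2 + 13.8 + 21.3 + 12.2 + 23.3 + 14.1) / 11 = 176.6000 / 11 = 16.0545
UCL_R = D₄·R̄ = 2.114 × 16.0545 = 33.9393

33.939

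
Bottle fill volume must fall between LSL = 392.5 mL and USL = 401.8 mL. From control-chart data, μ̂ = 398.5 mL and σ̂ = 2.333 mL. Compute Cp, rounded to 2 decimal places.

Cp = (USL − LSL) / (6σ̂) = (401.8 − 392.5) / (6 × 2.333) = 9.3000 / 13.9980 = 0.6644

0.66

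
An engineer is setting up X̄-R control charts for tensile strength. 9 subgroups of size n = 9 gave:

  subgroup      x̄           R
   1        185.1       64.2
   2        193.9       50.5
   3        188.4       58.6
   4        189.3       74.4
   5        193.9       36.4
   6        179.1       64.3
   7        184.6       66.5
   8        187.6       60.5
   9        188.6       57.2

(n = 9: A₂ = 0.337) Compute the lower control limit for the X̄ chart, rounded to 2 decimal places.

167.89

X̄̄ = (185.1 + 193.9 + 188.4 + 189.3 + 193.9 + 179.1 + 184.6 + 187.6 + 188.6) / 9 = 1690.5000 / 9 = 187.8333
R̄ = (64.2 + 50.5 + 58.6 + 74.4 + 36.4 + 64.3 + 66.5 + 60.5 + 57.2) / 9 = 532.6000 / 9 = 59.1778
LCL = X̄̄ − A₂·R̄ = 187.8333 − 0.337 × 59.1778 = 167.8904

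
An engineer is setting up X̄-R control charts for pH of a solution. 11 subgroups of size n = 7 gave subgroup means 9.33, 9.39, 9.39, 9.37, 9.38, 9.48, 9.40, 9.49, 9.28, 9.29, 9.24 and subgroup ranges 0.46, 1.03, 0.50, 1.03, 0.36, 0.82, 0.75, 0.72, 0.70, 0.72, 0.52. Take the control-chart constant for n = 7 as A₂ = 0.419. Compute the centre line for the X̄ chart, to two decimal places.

X̄̄ = (9.33 + 9.39 + 9.39 + 9.37 + 9.38 + 9.48 + 9.40 + 9.49 + 9.28 + 9.29 + 9.24) / 11 = 103.0400 / 11 = 9.3673
CL = X̄̄ = 9.3673

9.37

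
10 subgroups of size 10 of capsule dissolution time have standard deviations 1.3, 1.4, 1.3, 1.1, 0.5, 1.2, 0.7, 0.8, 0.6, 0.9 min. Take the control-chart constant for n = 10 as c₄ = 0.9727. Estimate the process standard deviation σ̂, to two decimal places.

1.01

s̄ = (1.3 + 1.4 + 1.3 + 1.1 + 0.5 + 1.2 + 0.7 + 0.8 + 0.6 + 0.9) / 10 = 0.9800
σ̂ = s̄ / c₄ = 0.9800 / 0.9727 = 1.0075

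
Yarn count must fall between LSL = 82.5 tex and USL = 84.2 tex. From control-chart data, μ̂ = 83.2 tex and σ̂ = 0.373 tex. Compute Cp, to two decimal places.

Cp = (USL − LSL) / (6σ̂) = (84.2 − 82.5) / (6 × 0.373) = 1.7000 / 2.2380 = 0.7596

0.76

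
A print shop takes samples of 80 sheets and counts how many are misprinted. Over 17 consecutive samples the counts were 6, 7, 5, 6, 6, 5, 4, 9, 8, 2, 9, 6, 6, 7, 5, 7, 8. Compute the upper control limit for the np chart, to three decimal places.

p̄ = Σdᵢ / (k·n) = 106 / (17 × 80) = 0.07794
UCL = np̄ + 3·√(np̄(1−p̄)) = 6.2353 + 3 × √(6.2353×0.92206) = 6.2353 + 3 × 2.3978 = 13.4286

13.429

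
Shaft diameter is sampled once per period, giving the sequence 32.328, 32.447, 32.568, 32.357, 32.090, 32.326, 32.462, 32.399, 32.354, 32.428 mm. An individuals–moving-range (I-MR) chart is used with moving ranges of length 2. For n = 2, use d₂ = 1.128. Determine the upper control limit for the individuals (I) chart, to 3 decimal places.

X̄ = (32.328 + 32.447 + 32.568 + 32.357 + 32.090 + 32.326 + 32.462 + 32.399 + 32.354 + 32.428) / 10 = 32.3759
Moving ranges: 0.119, 0.121, 0.211, 0.267, 0.236, 0.136, 0.063, 0.045, 0.074; M̄R̄ = 1.2720 / 9 = 0.1413
UCL = X̄ + 3·M̄R̄/d₂ = 32.3759 + 3 × 0.1413 / 1.128 = 32.7518

32.752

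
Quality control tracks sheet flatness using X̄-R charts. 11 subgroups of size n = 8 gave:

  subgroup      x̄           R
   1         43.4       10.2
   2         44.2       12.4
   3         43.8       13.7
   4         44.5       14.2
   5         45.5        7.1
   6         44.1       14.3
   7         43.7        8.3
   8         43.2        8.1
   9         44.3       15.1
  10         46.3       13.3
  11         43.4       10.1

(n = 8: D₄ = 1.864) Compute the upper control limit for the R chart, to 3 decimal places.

21.487

R̄ = (10.2 + 12.4 + 13.7 + 14.2 + 7.1 + 14.3 + 8.3 + 8.1 + 15.1 + 13.3 + 10.1) / 11 = 126.8000 / 11 = 11.5273
UCL_R = D₄·R̄ = 1.864 × 11.5273 = 21.4868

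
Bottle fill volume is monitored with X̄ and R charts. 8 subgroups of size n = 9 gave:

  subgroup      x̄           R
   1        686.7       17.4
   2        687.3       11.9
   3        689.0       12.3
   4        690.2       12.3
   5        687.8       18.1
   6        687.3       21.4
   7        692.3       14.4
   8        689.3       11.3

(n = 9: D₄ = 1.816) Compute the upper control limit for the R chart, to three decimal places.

27.036

R̄ = (17.4 + 11.9 + 12.3 + 12.3 + 18.1 + 21.4 + 14.4 + 11.3) / 8 = 119.1000 / 8 = 14.8875
UCL_R = D₄·R̄ = 1.816 × 14.8875 = 27.0357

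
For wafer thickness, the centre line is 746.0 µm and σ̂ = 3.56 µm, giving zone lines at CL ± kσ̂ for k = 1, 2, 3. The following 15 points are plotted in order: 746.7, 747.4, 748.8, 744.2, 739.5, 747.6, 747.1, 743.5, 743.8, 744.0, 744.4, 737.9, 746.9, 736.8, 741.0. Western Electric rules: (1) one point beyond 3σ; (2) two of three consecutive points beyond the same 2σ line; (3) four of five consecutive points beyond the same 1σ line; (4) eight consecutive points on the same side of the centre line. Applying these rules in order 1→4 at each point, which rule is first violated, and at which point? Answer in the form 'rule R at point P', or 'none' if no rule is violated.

rule 2 at point 14

Zone of each point (C = within 1σ̂, B = 1σ̂–2σ̂, A = 2σ̂–3σ̂, * = beyond 3σ̂; sign = side of CL): 1:+C, 2:+C, 3:+C, 4:-C, 5:-B, 6:+C, 7:+C, 8:-C, 9:-C, 10:-C, 11:-C, 12:-A, 13:+C, 14:-A, 15:-B
Rule 2 (two of three consecutive points beyond the same 2σ limit) is satisfied at point 14.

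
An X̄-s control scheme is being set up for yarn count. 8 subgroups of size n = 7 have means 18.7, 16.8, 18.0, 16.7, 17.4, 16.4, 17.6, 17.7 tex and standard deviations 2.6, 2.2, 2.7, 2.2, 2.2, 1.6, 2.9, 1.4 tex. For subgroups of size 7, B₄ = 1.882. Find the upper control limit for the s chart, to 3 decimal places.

4.187

s̄ = (2.6 + 2.2 + 2.7 + 2.2 + 2.2 + 1.6 + 2.9 + 1.4) / 8 = 2.2250
UCL_s = B₄·s̄ = 1.882 × 2.2250 = 4.1875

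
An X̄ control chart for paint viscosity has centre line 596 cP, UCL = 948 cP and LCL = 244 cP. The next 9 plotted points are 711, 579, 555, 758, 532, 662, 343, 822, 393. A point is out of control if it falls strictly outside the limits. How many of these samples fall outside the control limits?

All 9 points lie within [244, 948].

0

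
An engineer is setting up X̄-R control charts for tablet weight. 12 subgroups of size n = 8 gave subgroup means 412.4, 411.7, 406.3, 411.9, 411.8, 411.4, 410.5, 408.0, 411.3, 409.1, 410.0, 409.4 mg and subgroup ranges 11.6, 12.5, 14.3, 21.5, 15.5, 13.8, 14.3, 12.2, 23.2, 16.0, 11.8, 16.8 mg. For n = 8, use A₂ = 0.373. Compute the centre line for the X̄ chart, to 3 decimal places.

X̄̄ = (412.4 + 411.7 + 406.3 + 411.9 + 411.8 + 411.4 + 410.5 + 408.0 + 411.3 + 409.1 + 410.0 + 409.4) / 12 = 4923.8000 / 12 = 410.3167
CL = X̄̄ = 410.3167

410.317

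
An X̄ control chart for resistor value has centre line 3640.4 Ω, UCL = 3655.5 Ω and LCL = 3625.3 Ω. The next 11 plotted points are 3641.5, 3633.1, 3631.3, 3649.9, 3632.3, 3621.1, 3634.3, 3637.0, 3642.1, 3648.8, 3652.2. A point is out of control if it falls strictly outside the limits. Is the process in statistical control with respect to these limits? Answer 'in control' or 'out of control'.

Compare each point to [3625.3, 3655.5]: sample 6 = 3621.1 < LCL.

out of control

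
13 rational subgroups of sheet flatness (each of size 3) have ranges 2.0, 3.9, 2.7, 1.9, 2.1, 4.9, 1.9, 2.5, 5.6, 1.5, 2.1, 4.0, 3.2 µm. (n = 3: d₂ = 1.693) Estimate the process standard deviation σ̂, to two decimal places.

R̄ = (2.0 + 3.9 + 2.7 + 1.9 + 2.1 + 4.9 + 1.9 + 2.5 + 5.6 + 1.5 + 2.1 + 4.0 + 3.2) / 13 = 2.9462
σ̂ = R̄ / d₂ = 2.9462 / 1.693 = 1.7402

1.74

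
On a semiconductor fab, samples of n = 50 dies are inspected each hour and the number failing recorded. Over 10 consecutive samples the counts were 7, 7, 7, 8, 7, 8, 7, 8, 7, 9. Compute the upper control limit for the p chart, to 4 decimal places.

p̄ = Σdᵢ / (k·n) = 75 / (10 × 50) = 0.15000
UCL = p̄ + 3·√(p̄(1−p̄)/n) = 0.15000 + 3 × √(0.15000×0.85000/50) = 0.15000 + 3 × 0.05050 = 0.30149

0.3015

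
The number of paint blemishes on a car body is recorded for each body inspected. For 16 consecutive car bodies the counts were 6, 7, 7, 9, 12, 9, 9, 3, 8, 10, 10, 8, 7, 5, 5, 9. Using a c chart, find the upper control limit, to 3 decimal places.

c̄ = (6 + 7 + 7 + 9 + 12 + 9 + 9 + 3 + 8 + 10 + 10 + 8 + 7 + 5 + 5 + 9) / 16 = 124 / 16 = 7.7500
UCL = c̄ + 3√c̄ = 7.7500 + 3 × √7.7500 = 7.7500 + 3 × 2.7839 = 16.1016

16.102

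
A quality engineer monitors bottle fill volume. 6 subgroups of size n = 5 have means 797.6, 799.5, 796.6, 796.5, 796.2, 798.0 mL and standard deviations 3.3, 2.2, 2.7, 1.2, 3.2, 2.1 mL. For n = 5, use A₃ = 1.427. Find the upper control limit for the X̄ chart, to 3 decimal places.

800.896

X̄̄ = (797.6 + 799.5 + 796.6 + 796.5 + 796.2 + 798.0) / 6 = 797.4000
s̄ = (3.3 + 2.2 + 2.7 + 1.2 + 3.2 + 2.1) / 6 = 2.4500
UCL = X̄̄ + A₃·s̄ = 797.4000 + 1.427 × 2.4500 = 800.8962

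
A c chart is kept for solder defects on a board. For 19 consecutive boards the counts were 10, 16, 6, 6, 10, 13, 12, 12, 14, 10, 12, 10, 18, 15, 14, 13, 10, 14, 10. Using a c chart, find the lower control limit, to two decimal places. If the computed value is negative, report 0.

c̄ = (10 + 16 + 6 + 6 + 10 + 13 + 12 + 12 + 14 + 10 + 12 + 10 + 18 + 15 + 14 + 13 + 10 + 14 + 10) / 19 = 225 / 19 = 11.8421
LCL = c̄ − 3√c̄ = 11.8421 − 3 × 3.4412 = 1.5184

1.52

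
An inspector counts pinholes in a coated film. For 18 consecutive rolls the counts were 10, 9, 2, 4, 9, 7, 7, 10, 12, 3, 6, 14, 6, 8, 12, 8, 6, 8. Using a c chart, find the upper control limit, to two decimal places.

16.23

c̄ = (10 + 9 + 2 + 4 + 9 + 7 + 7 + 10 + 12 + 3 + 6 + 14 + 6 + 8 + 12 + 8 + 6 + 8) / 18 = 141 / 18 = 7.8333
UCL = c̄ + 3√c̄ = 7.8333 + 3 × √7.8333 = 7.8333 + 3 × 2.7988 = 16.2298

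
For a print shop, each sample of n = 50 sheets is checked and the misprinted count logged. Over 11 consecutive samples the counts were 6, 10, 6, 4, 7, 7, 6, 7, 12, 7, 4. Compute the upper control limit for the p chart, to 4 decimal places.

0.2846

p̄ = Σdᵢ / (k·n) = 76 / (11 × 50) = 0.13818
UCL = p̄ + 3·√(p̄(1−p̄)/n) = 0.13818 + 3 × √(0.13818×0.86182/50) = 0.13818 + 3 × 0.04880 = 0.28459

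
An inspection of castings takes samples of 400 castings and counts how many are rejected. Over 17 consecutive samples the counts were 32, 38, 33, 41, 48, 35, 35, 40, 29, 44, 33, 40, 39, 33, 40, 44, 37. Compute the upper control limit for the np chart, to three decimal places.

55.238

p̄ = Σdᵢ / (k·n) = 641 / (17 × 400) = 0.09426
UCL = np̄ + 3·√(np̄(1−p̄)) = 37.7059 + 3 × √(37.7059×0.90574) = 37.7059 + 3 × 5.8439 = 55.2377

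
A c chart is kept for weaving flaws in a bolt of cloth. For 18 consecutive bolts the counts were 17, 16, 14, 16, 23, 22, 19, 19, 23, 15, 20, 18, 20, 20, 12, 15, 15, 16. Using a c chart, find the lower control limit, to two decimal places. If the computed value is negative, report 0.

c̄ = (17 + 16 + 14 + 16 + 23 + 22 + 19 + 19 + 23 + 15 + 20 + 18 + 20 + 20 + 12 + 15 + 15 + 16) / 18 = 320 / 18 = 17.7778
LCL = c̄ − 3√c̄ = 17.7778 − 3 × 4.2164 = 5.1287

5.13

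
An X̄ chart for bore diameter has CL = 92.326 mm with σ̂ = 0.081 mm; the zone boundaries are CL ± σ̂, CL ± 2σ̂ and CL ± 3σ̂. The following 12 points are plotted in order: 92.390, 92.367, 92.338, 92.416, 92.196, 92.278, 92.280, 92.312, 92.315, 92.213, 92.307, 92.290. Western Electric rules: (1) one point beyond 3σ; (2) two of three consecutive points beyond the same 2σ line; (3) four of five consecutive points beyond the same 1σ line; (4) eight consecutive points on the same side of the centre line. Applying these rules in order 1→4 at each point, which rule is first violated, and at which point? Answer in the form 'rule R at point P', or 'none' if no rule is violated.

rule 4 at point 12

Zone of each point (C = within 1σ̂, B = 1σ̂–2σ̂, A = 2σ̂–3σ̂, * = beyond 3σ̂; sign = side of CL): 1:+C, 2:+C, 3:+C, 4:+B, 5:-B, 6:-C, 7:-C, 8:-C, 9:-C, 10:-B, 11:-C, 12:-C
Rule 4 (eight consecutive points on the same side of the centre line) is satisfied at point 12.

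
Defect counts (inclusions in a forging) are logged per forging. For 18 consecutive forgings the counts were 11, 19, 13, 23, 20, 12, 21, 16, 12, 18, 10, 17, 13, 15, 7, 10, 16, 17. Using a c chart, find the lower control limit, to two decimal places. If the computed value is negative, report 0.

3.38

c̄ = (11 + 19 + 13 + 23 + 20 + 12 + 21 + 16 + 12 + 18 + 10 + 17 + 13 + 15 + 7 + 10 + 16 + 17) / 18 = 270 / 18 = 15.0000
LCL = c̄ − 3√c̄ = 15.0000 − 3 × 3.8730 = 3.3810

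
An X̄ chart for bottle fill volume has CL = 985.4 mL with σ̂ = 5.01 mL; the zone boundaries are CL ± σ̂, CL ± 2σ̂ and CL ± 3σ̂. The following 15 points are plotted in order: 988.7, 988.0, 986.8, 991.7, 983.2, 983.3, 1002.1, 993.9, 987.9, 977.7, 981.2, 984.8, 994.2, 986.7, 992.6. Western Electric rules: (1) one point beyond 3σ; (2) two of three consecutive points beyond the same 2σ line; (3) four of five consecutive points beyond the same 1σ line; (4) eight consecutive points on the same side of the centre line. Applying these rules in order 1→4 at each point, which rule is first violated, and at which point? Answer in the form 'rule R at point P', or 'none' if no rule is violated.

rule 1 at point 7

Zone of each point (C = within 1σ̂, B = 1σ̂–2σ̂, A = 2σ̂–3σ̂, * = beyond 3σ̂; sign = side of CL): 1:+C, 2:+C, 3:+C, 4:+B, 5:-C, 6:-C, 7:+*, 8:+B, 9:+C, 10:-B, 11:-C, 12:-C, 13:+B, 14:+C, 15:+B
Rule 1 (one point beyond the 3σ limits) is satisfied at point 7.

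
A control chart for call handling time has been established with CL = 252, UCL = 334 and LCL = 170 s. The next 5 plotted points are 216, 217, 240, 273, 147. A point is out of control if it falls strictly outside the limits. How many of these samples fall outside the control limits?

Compare each point to [170, 334]: sample 5 = 147 < LCL.

1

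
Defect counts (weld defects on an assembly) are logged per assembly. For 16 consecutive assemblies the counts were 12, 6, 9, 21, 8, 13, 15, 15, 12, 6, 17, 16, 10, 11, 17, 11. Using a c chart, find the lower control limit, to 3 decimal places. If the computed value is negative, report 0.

1.857

c̄ = (12 + 6 + 9 + 21 + 8 + 13 + 15 + 15 + 12 + 6 + 17 + 16 + 10 + 11 + 17 + 11) / 16 = 199 / 16 = 12.4375
LCL = c̄ − 3√c̄ = 12.4375 − 3 × 3.5267 = 1.8574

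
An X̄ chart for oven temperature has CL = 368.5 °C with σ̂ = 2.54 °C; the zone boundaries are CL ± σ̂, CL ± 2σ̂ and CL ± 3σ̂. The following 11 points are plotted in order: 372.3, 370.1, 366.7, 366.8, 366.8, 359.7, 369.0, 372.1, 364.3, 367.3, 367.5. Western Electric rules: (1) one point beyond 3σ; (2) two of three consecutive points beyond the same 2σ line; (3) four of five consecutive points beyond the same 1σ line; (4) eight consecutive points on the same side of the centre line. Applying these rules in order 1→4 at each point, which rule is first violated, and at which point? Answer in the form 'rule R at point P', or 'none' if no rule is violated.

Zone of each point (C = within 1σ̂, B = 1σ̂–2σ̂, A = 2σ̂–3σ̂, * = beyond 3σ̂; sign = side of CL): 1:+B, 2:+C, 3:-C, 4:-C, 5:-C, 6:-*, 7:+C, 8:+B, 9:-B, 10:-C, 11:-C
Rule 1 (one point beyond the 3σ limits) is satisfied at point 6.

rule 1 at point 6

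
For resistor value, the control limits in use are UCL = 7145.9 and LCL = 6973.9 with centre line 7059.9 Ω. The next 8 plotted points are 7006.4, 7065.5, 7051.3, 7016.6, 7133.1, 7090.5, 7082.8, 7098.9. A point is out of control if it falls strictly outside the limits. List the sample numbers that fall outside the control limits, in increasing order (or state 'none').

All 8 points lie within [6973.9, 7145.9].

none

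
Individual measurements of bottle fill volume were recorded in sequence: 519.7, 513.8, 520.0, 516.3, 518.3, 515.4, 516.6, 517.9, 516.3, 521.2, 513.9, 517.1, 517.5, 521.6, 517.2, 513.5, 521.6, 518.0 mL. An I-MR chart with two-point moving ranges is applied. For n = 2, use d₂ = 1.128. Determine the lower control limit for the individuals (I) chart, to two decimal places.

507.46

X̄ = (519.7 + 513.8 + 520.0 + 516.3 + 518.3 + 515.4 + 516.6 + 517.9 + 516.3 + 521.2 + 513.9 + 517.1 + 517.5 + 521.6 + 517.2 + 513.5 + 521.6 + 518.0) / 18 = 517.5500
Moving ranges: 5.9, 6.2, 3.7, 2.0, 2.9, 1.2, 1.3, 1.6, 4.9, 7.3, 3.2, 0.4, 4.1, 4.4, 3.7, 8.1, 3.6; M̄R̄ = 64.5000 / 17 = 3.7941
LCL = X̄ − 3·M̄R̄/d₂ = 517.5500 − 3 × 3.7941 / 1.128 = 507.4593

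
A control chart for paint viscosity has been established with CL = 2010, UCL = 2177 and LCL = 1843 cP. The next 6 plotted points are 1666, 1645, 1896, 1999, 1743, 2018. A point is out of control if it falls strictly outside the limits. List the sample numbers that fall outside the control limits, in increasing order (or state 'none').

Compare each point to [1843, 2177]: sample 1 = 1666 < LCL; sample 2 = 1645 < LCL; sample 5 = 1743 < LCL.

1, 2, 5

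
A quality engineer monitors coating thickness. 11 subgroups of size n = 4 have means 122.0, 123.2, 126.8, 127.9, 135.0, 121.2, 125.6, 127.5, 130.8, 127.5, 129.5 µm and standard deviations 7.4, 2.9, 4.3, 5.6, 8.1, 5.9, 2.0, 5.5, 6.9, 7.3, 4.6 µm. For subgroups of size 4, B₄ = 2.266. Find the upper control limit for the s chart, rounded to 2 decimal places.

12.46

s̄ = (7.4 + 2.9 + 4.3 + 5.6 + 8.1 + 5.9 + 2.0 + 5.5 + 6.9 + 7.3 + 4.6) / 11 = 5.5000
UCL_s = B₄·s̄ = 2.266 × 5.5000 = 12.4630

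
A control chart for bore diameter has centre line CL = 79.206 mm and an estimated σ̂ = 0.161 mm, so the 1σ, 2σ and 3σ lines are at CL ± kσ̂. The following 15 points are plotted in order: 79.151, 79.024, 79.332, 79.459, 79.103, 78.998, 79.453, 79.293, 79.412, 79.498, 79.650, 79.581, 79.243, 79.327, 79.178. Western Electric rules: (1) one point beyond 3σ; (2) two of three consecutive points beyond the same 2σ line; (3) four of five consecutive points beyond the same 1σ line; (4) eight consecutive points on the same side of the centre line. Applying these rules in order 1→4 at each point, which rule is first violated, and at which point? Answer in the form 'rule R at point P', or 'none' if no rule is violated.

Zone of each point (C = within 1σ̂, B = 1σ̂–2σ̂, A = 2σ̂–3σ̂, * = beyond 3σ̂; sign = side of CL): 1:-C, 2:-B, 3:+C, 4:+B, 5:-C, 6:-B, 7:+B, 8:+C, 9:+B, 10:+B, 11:+A, 12:+A, 13:+C, 14:+C, 15:-C
Rule 3 (four of five consecutive points beyond the same 1σ limit) is satisfied at point 11.

rule 3 at point 11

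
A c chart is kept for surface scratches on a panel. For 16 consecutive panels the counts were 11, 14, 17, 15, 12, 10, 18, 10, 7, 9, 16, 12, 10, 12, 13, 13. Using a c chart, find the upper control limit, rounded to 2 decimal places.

23.02

c̄ = (11 + 14 + 17 + 15 + 12 + 10 + 18 + 10 + 7 + 9 + 16 + 12 + 10 + 12 + 13 + 13) / 16 = 199 / 16 = 12.4375
UCL = c̄ + 3√c̄ = 12.4375 + 3 × √12.4375 = 12.4375 + 3 × 3.5267 = 23.0176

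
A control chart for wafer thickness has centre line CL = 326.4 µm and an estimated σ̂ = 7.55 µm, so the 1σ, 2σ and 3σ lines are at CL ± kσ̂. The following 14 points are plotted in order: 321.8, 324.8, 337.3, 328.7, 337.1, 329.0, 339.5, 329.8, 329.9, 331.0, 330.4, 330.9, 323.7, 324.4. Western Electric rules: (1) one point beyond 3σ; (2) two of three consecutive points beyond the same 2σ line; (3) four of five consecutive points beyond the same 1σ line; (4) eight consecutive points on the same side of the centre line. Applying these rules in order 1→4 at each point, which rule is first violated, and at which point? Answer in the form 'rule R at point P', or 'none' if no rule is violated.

rule 4 at point 10

Zone of each point (C = within 1σ̂, B = 1σ̂–2σ̂, A = 2σ̂–3σ̂, * = beyond 3σ̂; sign = side of CL): 1:-C, 2:-C, 3:+B, 4:+C, 5:+B, 6:+C, 7:+B, 8:+C, 9:+C, 10:+C, 11:+C, 12:+C, 13:-C, 14:-C
Rule 4 (eight consecutive points on the same side of the centre line) is satisfied at point 10.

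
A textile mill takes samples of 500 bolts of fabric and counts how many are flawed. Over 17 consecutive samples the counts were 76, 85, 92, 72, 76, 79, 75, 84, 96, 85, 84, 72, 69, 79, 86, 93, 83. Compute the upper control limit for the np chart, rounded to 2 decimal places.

106.31

p̄ = Σdᵢ / (k·n) = 1386 / (17 × 500) = 0.16306
UCL = np̄ + 3·√(np̄(1−p̄)) = 81.5294 + 3 × √(81.5294×0.83694) = 81.5294 + 3 × 8.2605 = 106.3108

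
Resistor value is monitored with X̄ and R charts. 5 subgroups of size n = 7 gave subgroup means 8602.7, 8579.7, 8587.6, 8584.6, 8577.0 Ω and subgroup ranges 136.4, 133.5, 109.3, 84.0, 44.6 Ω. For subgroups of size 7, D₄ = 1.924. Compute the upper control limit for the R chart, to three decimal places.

R̄ = (136.4 + 133.5 + 109.3 + 84.0 + 44.6) / 5 = 507.8000 / 5 = 101.5600
UCL_R = D₄·R̄ = 1.924 × 101.5600 = 195.4014

195.401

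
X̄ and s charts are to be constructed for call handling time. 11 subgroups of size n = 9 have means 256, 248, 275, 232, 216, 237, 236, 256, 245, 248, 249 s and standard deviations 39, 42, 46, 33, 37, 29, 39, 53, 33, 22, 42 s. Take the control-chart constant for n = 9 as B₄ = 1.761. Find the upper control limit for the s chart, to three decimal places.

s̄ = (39 + 42 + 46 + 33 + 37 + 29 + 39 + 53 + 33 + 22 + 42) / 11 = 37.7273
UCL_s = B₄·s̄ = 1.761 × 37.7273 = 66.4377

66.438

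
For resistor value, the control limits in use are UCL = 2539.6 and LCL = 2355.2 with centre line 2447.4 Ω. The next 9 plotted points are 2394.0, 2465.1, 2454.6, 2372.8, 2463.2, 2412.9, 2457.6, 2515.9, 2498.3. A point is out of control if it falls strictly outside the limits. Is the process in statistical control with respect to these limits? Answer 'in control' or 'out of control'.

All 9 points lie within [2355.2, 2539.6].

in control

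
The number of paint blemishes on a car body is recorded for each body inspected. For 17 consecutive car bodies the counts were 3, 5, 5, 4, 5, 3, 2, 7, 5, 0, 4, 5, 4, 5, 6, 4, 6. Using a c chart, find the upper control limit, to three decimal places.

10.511

c̄ = (3 + 5 + 5 + 4 + 5 + 3 + 2 + 7 + 5 + 0 + 4 + 5 + 4 + 5 + 6 + 4 + 6) / 17 = 73 / 17 = 4.2941
UCL = c̄ + 3√c̄ = 4.2941 + 3 × √4.2941 = 4.2941 + 3 × 2.0722 = 10.5108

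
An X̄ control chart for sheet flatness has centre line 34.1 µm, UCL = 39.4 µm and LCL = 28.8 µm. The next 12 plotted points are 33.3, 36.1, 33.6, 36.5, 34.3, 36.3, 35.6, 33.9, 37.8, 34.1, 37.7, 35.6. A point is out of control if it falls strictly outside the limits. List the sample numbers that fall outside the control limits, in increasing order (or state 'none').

All 12 points lie within [28.8, 39.4].

none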